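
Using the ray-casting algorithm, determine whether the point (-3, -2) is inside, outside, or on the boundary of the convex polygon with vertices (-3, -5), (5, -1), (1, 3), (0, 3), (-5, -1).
The point (-3, -2) lies strictly inside the polygon

Cast a horizontal ray to the right from the query point and count how many polygon edges it crosses (each edge strictly once or zero times, handled with the usual half-open convention). 
Parity of crossings → odd ⇒ inside.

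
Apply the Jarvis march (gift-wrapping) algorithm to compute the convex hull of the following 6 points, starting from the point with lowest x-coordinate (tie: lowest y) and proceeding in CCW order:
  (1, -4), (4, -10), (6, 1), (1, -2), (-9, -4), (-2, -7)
Hull (CCW) = [(-9, -4), (4, -10), (6, 1)]

Jarvis march: at each step, from the current hull vertex p, select the next vertex q as the point such that every other point lies strictly to the left of (or on) the directed line p → q. (Equivalently: for every other point r, the cross product (q − p) × (r − p) ≥ 0.)
Starting point (lowest x, tie lowest y): (-9, -4). Wrap until returning to start. Resulting hull: (-9, -4), (4, -10), (6, 1).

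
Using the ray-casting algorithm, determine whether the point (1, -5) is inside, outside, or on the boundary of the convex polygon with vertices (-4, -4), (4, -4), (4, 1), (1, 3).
The point (1, -5) lies strictly outside the polygon

Cast a horizontal ray to the right from the query point and count how many polygon edges it crosses (each edge strictly once or zero times, handled with the usual half-open convention). 
Parity of crossings → even ⇒ outside.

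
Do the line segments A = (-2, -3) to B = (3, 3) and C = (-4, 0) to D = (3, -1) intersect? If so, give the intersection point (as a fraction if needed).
Yes; intersection at (1/47, -27/47) (t = 19/47 on AB, s = 27/47 on CD)

Parametrize AB as A + t(B − A) = (-2 + 5 t, -3 + 6 t) and CD as C + s(D − C) = (-4 + 7 s, 0 + -1 s). Solve the linear system for (t, s). Determinant = 47 ≠ 0, so a unique intersection of the containing lines exists. Solution: t = 19/47, s = 27/47 — both in [0, 1], so the segments cross. Intersection point: (1/47, -27/47).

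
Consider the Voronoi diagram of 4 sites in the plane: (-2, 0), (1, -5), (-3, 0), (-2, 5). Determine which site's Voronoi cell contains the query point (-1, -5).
Nearest site = (1, -5)

The Voronoi cell of site s contains exactly those query points closer to s than to any other site. Compute squared distances from q = (-1, -5) to each site:
  (1 − -1)² + (-5 − -5)² = 4
  (-2 − -1)² + (0 − -5)² = 26
  (-3 − -1)² + (0 − -5)² = 29
  (-2 − -1)² + (5 − -5)² = 101
Minimum is attained by (1, -5), so q lies in its Voronoi cell.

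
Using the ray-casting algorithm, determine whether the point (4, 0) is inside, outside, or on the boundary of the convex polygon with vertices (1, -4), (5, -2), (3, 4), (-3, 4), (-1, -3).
The point (4, 0) lies strictly inside the polygon

Cast a horizontal ray to the right from the query point and count how many polygon edges it crosses (each edge strictly once or zero times, handled with the usual half-open convention). 
Parity of crossings → odd ⇒ inside.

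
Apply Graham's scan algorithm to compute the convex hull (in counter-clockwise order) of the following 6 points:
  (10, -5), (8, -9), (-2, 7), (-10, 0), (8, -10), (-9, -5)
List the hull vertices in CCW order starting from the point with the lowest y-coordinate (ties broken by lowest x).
Hull (CCW) = [(8, -10), (10, -5), (-2, 7), (-10, 0), (-9, -5)]

Graham scan procedure:
  1. Find the pivot p₀ = point with lowest y (tie → lowest x): (8, -10).
  2. Sort the remaining points by polar angle around p₀.
  3. Walk through sorted points, maintaining a stack; pop the top while the last three entries make a non-left turn (cross product ≤ 0).
  4. Final stack is the convex hull in CCW order: (8, -10), (10, -5), (-2, 7), (-10, 0), (-9, -5).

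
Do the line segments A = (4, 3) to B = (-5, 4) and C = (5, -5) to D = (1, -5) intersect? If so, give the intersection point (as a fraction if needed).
No (intersection of containing lines falls outside at least one segment)

Parametrize and solve: t = -8, s = -71/4. At least one of these is outside [0, 1], so the segments do not intersect.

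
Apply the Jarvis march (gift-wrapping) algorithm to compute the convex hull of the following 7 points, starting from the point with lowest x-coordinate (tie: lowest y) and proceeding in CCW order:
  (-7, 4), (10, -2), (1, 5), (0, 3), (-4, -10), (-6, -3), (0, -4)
Hull (CCW) = [(-7, 4), (-6, -3), (-4, -10), (10, -2), (1, 5)]

Jarvis march: at each step, from the current hull vertex p, select the next vertex q as the point such that every other point lies strictly to the left of (or on) the directed line p → q. (Equivalently: for every other point r, the cross product (q − p) × (r − p) ≥ 0.)
Starting point (lowest x, tie lowest y): (-7, 4). Wrap until returning to start. Resulting hull: (-7, 4), (-6, -3), (-4, -10), (10, -2), (1, 5).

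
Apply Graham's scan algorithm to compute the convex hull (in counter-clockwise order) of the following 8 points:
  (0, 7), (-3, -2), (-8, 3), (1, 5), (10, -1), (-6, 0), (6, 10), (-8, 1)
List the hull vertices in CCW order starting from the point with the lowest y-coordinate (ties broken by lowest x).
Hull (CCW) = [(-3, -2), (10, -1), (6, 10), (-8, 3), (-8, 1)]

Graham scan procedure:
  1. Find the pivot p₀ = point with lowest y (tie → lowest x): (-3, -2).
  2. Sort the remaining points by polar angle around p₀.
  3. Walk through sorted points, maintaining a stack; pop the top while the last three entries make a non-left turn (cross product ≤ 0).
  4. Final stack is the convex hull in CCW order: (-3, -2), (10, -1), (6, 10), (-8, 3), (-8, 1).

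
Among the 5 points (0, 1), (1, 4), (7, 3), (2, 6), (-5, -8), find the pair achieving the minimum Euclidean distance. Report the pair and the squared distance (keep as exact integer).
Pair = ((1, 4), (2, 6)); squared distance = 5

Compute all C(5, 2) = 10 pairwise squared distances (x_i − x_j)² + (y_i − y_j)². The minimum is 5, attained by the pair ((1, 4), (2, 6)).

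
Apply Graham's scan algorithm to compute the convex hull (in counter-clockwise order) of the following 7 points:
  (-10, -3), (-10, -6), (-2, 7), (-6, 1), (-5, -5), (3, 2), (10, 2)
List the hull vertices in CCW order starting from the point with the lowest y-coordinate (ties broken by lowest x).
Hull (CCW) = [(-10, -6), (-5, -5), (10, 2), (-2, 7), (-10, -3)]

Graham scan procedure:
  1. Find the pivot p₀ = point with lowest y (tie → lowest x): (-10, -6).
  2. Sort the remaining points by polar angle around p₀.
  3. Walk through sorted points, maintaining a stack; pop the top while the last three entries make a non-left turn (cross product ≤ 0).
  4. Final stack is the convex hull in CCW order: (-10, -6), (-5, -5), (10, 2), (-2, 7), (-10, -3).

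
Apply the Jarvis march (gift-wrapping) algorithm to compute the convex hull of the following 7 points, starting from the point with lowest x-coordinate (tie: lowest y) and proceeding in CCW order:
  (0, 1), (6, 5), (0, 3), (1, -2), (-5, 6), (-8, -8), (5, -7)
Hull (CCW) = [(-8, -8), (5, -7), (6, 5), (-5, 6)]

Jarvis march: at each step, from the current hull vertex p, select the next vertex q as the point such that every other point lies strictly to the left of (or on) the directed line p → q. (Equivalently: for every other point r, the cross product (q − p) × (r − p) ≥ 0.)
Starting point (lowest x, tie lowest y): (-8, -8). Wrap until returning to start. Resulting hull: (-8, -8), (5, -7), (6, 5), (-5, 6).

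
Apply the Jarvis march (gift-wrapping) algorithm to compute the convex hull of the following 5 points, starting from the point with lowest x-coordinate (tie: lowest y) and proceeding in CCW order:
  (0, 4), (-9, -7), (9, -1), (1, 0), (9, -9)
Hull (CCW) = [(-9, -7), (9, -9), (9, -1), (0, 4)]

Jarvis march: at each step, from the current hull vertex p, select the next vertex q as the point such that every other point lies strictly to the left of (or on) the directed line p → q. (Equivalently: for every other point r, the cross product (q − p) × (r − p) ≥ 0.)
Starting point (lowest x, tie lowest y): (-9, -7). Wrap until returning to start. Resulting hull: (-9, -7), (9, -9), (9, -1), (0, 4).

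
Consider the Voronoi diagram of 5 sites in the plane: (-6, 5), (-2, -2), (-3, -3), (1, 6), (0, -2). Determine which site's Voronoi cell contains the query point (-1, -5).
Nearest site = (-3, -3)

The Voronoi cell of site s contains exactly those query points closer to s than to any other site. Compute squared distances from q = (-1, -5) to each site:
  (-3 − -1)² + (-3 − -5)² = 8
  (-2 − -1)² + (-2 − -5)² = 10
  (0 − -1)² + (-2 − -5)² = 10
  (-6 − -1)² + (5 − -5)² = 125
  (1 − -1)² + (6 − -5)² = 125
Minimum is attained by (-3, -3), so q lies in its Voronoi cell.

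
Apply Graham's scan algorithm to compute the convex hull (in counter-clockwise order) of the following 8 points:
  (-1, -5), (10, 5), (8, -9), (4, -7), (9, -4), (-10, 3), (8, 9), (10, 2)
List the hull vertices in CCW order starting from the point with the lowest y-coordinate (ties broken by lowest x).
Hull (CCW) = [(8, -9), (9, -4), (10, 2), (10, 5), (8, 9), (-10, 3), (-1, -5)]

Graham scan procedure:
  1. Find the pivot p₀ = point with lowest y (tie → lowest x): (8, -9).
  2. Sort the remaining points by polar angle around p₀.
  3. Walk through sorted points, maintaining a stack; pop the top while the last three entries make a non-left turn (cross product ≤ 0).
  4. Final stack is the convex hull in CCW order: (8, -9), (9, -4), (10, 2), (10, 5), (8, 9), (-10, 3), (-1, -5).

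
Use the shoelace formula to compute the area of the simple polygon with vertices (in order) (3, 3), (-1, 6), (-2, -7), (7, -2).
Area = 60

Shoelace formula: Area = (1/2) |Σ_i (x_i · y_{i+1} − x_{i+1} · y_i)| (indices mod n). Compute each cross term:
  (3)(6) − (-1)(3) = 21
  (-1)(-7) − (-2)(6) = 19
  (-2)(-2) − (7)(-7) = 53
  (7)(3) − (3)(-2) = 27
Sum = 120, so (signed) Area = 120/2 = 60, |Area| = 60.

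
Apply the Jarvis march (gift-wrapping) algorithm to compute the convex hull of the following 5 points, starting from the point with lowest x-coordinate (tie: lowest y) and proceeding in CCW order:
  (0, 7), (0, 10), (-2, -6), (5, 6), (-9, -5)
Hull (CCW) = [(-9, -5), (-2, -6), (5, 6), (0, 10)]

Jarvis march: at each step, from the current hull vertex p, select the next vertex q as the point such that every other point lies strictly to the left of (or on) the directed line p → q. (Equivalently: for every other point r, the cross product (q − p) × (r − p) ≥ 0.)
Starting point (lowest x, tie lowest y): (-9, -5). Wrap until returning to start. Resulting hull: (-9, -5), (-2, -6), (5, 6), (0, 10).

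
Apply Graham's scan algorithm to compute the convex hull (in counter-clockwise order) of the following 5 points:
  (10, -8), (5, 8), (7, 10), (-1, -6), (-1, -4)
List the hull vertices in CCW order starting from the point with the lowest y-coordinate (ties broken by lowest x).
Hull (CCW) = [(10, -8), (7, 10), (5, 8), (-1, -4), (-1, -6)]

Graham scan procedure:
  1. Find the pivot p₀ = point with lowest y (tie → lowest x): (10, -8).
  2. Sort the remaining points by polar angle around p₀.
  3. Walk through sorted points, maintaining a stack; pop the top while the last three entries make a non-left turn (cross product ≤ 0).
  4. Final stack is the convex hull in CCW order: (10, -8), (7, 10), (5, 8), (-1, -4), (-1, -6).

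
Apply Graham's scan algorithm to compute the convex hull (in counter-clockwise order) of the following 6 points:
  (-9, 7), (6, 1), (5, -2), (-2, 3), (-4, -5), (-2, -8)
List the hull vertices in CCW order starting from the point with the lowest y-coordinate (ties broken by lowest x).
Hull (CCW) = [(-2, -8), (5, -2), (6, 1), (-9, 7), (-4, -5)]

Graham scan procedure:
  1. Find the pivot p₀ = point with lowest y (tie → lowest x): (-2, -8).
  2. Sort the remaining points by polar angle around p₀.
  3. Walk through sorted points, maintaining a stack; pop the top while the last three entries make a non-left turn (cross product ≤ 0).
  4. Final stack is the convex hull in CCW order: (-2, -8), (5, -2), (6, 1), (-9, 7), (-4, -5).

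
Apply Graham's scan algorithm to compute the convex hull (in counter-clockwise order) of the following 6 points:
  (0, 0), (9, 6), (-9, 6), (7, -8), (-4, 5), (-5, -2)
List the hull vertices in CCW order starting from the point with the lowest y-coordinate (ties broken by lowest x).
Hull (CCW) = [(7, -8), (9, 6), (-9, 6), (-5, -2)]

Graham scan procedure:
  1. Find the pivot p₀ = point with lowest y (tie → lowest x): (7, -8).
  2. Sort the remaining points by polar angle around p₀.
  3. Walk through sorted points, maintaining a stack; pop the top while the last three entries make a non-left turn (cross product ≤ 0).
  4. Final stack is the convex hull in CCW order: (7, -8), (9, 6), (-9, 6), (-5, -2).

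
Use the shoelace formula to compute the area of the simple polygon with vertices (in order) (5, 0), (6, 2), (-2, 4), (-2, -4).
Area = 37

Shoelace formula: Area = (1/2) |Σ_i (x_i · y_{i+1} − x_{i+1} · y_i)| (indices mod n). Compute each cross term:
  (5)(2) − (6)(0) = 10
  (6)(4) − (-2)(2) = 28
  (-2)(-4) − (-2)(4) = 16
  (-2)(0) − (5)(-4) = 20
Sum = 74, so (signed) Area = 74/2 = 37, |Area| = 37.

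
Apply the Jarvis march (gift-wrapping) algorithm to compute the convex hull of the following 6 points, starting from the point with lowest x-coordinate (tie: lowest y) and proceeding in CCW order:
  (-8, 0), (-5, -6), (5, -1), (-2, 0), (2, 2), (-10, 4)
Hull (CCW) = [(-10, 4), (-5, -6), (5, -1), (2, 2)]

Jarvis march: at each step, from the current hull vertex p, select the next vertex q as the point such that every other point lies strictly to the left of (or on) the directed line p → q. (Equivalently: for every other point r, the cross product (q − p) × (r − p) ≥ 0.)
Starting point (lowest x, tie lowest y): (-10, 4). Wrap until returning to start. Resulting hull: (-10, 4), (-5, -6), (5, -1), (2, 2).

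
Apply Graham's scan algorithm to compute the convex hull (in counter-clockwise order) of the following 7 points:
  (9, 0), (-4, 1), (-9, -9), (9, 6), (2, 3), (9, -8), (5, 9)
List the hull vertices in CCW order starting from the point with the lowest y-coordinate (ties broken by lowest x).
Hull (CCW) = [(-9, -9), (9, -8), (9, 6), (5, 9), (-4, 1)]

Graham scan procedure:
  1. Find the pivot p₀ = point with lowest y (tie → lowest x): (-9, -9).
  2. Sort the remaining points by polar angle around p₀.
  3. Walk through sorted points, maintaining a stack; pop the top while the last three entries make a non-left turn (cross product ≤ 0).
  4. Final stack is the convex hull in CCW order: (-9, -9), (9, -8), (9, 6), (5, 9), (-4, 1).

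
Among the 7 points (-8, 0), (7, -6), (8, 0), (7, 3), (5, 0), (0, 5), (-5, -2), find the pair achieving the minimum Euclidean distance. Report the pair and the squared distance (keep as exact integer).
Pair = ((8, 0), (5, 0)); squared distance = 9

Compute all C(7, 2) = 21 pairwise squared distances (x_i − x_j)² + (y_i − y_j)². The minimum is 9, attained by the pair ((8, 0), (5, 0)).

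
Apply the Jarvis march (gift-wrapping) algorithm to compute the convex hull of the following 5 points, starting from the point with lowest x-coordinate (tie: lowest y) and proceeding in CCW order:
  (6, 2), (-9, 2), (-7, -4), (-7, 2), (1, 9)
Hull (CCW) = [(-9, 2), (-7, -4), (6, 2), (1, 9)]

Jarvis march: at each step, from the current hull vertex p, select the next vertex q as the point such that every other point lies strictly to the left of (or on) the directed line p → q. (Equivalently: for every other point r, the cross product (q − p) × (r − p) ≥ 0.)
Starting point (lowest x, tie lowest y): (-9, 2). Wrap until returning to start. Resulting hull: (-9, 2), (-7, -4), (6, 2), (1, 9).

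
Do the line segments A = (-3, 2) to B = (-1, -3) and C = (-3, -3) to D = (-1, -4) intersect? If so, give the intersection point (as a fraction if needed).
No (intersection of containing lines falls outside at least one segment)

Parametrize and solve: t = 5/4, s = 5/4. At least one of these is outside [0, 1], so the segments do not intersect.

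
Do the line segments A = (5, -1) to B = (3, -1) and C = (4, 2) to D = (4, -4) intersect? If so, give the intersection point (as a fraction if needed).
Yes; intersection at (4, -1) (t = 1/2 on AB, s = 1/2 on CD)

Parametrize AB as A + t(B − A) = (5 + -2 t, -1 + 0 t) and CD as C + s(D − C) = (4 + 0 s, 2 + -6 s). Solve the linear system for (t, s). Determinant = -12 ≠ 0, so a unique intersection of the containing lines exists. Solution: t = 1/2, s = 1/2 — both in [0, 1], so the segments cross. Intersection point: (4, -1).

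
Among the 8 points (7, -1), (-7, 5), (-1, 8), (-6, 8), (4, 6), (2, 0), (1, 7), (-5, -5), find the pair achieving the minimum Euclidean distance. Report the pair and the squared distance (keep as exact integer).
Pair = ((-1, 8), (1, 7)); squared distance = 5

Compute all C(8, 2) = 28 pairwise squared distances (x_i − x_j)² + (y_i − y_j)². The minimum is 5, attained by the pair ((-1, 8), (1, 7)).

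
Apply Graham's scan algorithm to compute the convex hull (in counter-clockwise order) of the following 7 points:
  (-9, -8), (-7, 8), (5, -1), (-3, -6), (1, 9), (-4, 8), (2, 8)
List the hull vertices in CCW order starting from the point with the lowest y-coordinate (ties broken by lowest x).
Hull (CCW) = [(-9, -8), (-3, -6), (5, -1), (2, 8), (1, 9), (-7, 8)]

Graham scan procedure:
  1. Find the pivot p₀ = point with lowest y (tie → lowest x): (-9, -8).
  2. Sort the remaining points by polar angle around p₀.
  3. Walk through sorted points, maintaining a stack; pop the top while the last three entries make a non-left turn (cross product ≤ 0).
  4. Final stack is the convex hull in CCW order: (-9, -8), (-3, -6), (5, -1), (2, 8), (1, 9), (-7, 8).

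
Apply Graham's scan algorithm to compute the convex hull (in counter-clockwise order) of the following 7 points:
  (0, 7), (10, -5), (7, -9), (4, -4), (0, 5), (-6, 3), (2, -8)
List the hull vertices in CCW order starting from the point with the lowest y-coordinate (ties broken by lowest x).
Hull (CCW) = [(7, -9), (10, -5), (0, 7), (-6, 3), (2, -8)]

Graham scan procedure:
  1. Find the pivot p₀ = point with lowest y (tie → lowest x): (7, -9).
  2. Sort the remaining points by polar angle around p₀.
  3. Walk through sorted points, maintaining a stack; pop the top while the last three entries make a non-left turn (cross product ≤ 0).
  4. Final stack is the convex hull in CCW order: (7, -9), (10, -5), (0, 7), (-6, 3), (2, -8).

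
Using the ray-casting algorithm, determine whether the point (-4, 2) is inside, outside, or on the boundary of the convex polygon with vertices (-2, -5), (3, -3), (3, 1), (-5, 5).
The point (-4, 2) lies strictly inside the polygon

Cast a horizontal ray to the right from the query point and count how many polygon edges it crosses (each edge strictly once or zero times, handled with the usual half-open convention). 
Parity of crossings → odd ⇒ inside.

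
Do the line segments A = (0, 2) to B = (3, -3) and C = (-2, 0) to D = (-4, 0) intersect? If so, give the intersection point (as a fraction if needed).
No (intersection of containing lines falls outside at least one segment)

Parametrize and solve: t = 2/5, s = -8/5. At least one of these is outside [0, 1], so the segments do not intersect.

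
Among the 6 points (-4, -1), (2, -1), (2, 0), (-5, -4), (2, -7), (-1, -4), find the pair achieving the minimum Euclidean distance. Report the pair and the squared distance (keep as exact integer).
Pair = ((2, -1), (2, 0)); squared distance = 1

Compute all C(6, 2) = 15 pairwise squared distances (x_i − x_j)² + (y_i − y_j)². The minimum is 1, attained by the pair ((2, -1), (2, 0)).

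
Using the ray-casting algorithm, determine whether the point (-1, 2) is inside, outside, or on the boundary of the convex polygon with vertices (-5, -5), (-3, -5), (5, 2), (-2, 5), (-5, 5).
The point (-1, 2) lies strictly inside the polygon

Cast a horizontal ray to the right from the query point and count how many polygon edges it crosses (each edge strictly once or zero times, handled with the usual half-open convention). 
Parity of crossings → odd ⇒ inside.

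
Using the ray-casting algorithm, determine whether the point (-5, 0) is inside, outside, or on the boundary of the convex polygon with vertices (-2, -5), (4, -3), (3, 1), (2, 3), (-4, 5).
The point (-5, 0) lies strictly outside the polygon

Cast a horizontal ray to the right from the query point and count how many polygon edges it crosses (each edge strictly once or zero times, handled with the usual half-open convention). 
Parity of crossings → even ⇒ outside.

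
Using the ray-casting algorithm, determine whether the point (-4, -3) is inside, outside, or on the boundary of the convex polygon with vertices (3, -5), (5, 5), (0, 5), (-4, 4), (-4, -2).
The point (-4, -3) lies strictly outside the polygon

Cast a horizontal ray to the right from the query point and count how many polygon edges it crosses (each edge strictly once or zero times, handled with the usual half-open convention). 
Parity of crossings → even ⇒ outside.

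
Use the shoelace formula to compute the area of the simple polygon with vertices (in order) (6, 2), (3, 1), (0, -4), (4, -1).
Area = 9

Shoelace formula: Area = (1/2) |Σ_i (x_i · y_{i+1} − x_{i+1} · y_i)| (indices mod n). Compute each cross term:
  (6)(1) − (3)(2) = 0
  (3)(-4) − (0)(1) = -12
  (0)(-1) − (4)(-4) = 16
  (4)(2) − (6)(-1) = 14
Sum = 18, so (signed) Area = 18/2 = 9, |Area| = 9.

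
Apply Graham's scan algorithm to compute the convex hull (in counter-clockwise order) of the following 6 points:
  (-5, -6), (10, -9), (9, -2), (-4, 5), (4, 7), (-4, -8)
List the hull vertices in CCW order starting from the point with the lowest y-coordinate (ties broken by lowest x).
Hull (CCW) = [(10, -9), (9, -2), (4, 7), (-4, 5), (-5, -6), (-4, -8)]

Graham scan procedure:
  1. Find the pivot p₀ = point with lowest y (tie → lowest x): (10, -9).
  2. Sort the remaining points by polar angle around p₀.
  3. Walk through sorted points, maintaining a stack; pop the top while the last three entries make a non-left turn (cross product ≤ 0).
  4. Final stack is the convex hull in CCW order: (10, -9), (9, -2), (4, 7), (-4, 5), (-5, -6), (-4, -8).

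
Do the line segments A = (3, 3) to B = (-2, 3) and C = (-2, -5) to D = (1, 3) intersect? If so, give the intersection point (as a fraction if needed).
Yes; intersection at (1, 3) (t = 2/5 on AB, s = 1 on CD)

Parametrize AB as A + t(B − A) = (3 + -5 t, 3 + 0 t) and CD as C + s(D − C) = (-2 + 3 s, -5 + 8 s). Solve the linear system for (t, s). Determinant = 40 ≠ 0, so a unique intersection of the containing lines exists. Solution: t = 2/5, s = 1 — both in [0, 1], so the segments cross. Intersection point: (1, 3).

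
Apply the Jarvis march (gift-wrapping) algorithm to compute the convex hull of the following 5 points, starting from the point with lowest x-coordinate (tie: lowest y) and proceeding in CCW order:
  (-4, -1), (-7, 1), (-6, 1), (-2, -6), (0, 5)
Hull (CCW) = [(-7, 1), (-2, -6), (0, 5)]

Jarvis march: at each step, from the current hull vertex p, select the next vertex q as the point such that every other point lies strictly to the left of (or on) the directed line p → q. (Equivalently: for every other point r, the cross product (q − p) × (r − p) ≥ 0.)
Starting point (lowest x, tie lowest y): (-7, 1). Wrap until returning to start. Resulting hull: (-7, 1), (-2, -6), (0, 5).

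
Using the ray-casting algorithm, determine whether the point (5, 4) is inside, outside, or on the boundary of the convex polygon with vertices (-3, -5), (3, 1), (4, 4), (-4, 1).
The point (5, 4) lies strictly outside the polygon

Cast a horizontal ray to the right from the query point and count how many polygon edges it crosses (each edge strictly once or zero times, handled with the usual half-open convention). 
Parity of crossings → even ⇒ outside.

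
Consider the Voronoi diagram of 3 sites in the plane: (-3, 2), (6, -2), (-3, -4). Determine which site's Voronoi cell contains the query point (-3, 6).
Nearest site = (-3, 2)

The Voronoi cell of site s contains exactly those query points closer to s than to any other site. Compute squared distances from q = (-3, 6) to each site:
  (-3 − -3)² + (2 − 6)² = 16
  (-3 − -3)² + (-4 − 6)² = 100
  (6 − -3)² + (-2 − 6)² = 145
Minimum is attained by (-3, 2), so q lies in its Voronoi cell.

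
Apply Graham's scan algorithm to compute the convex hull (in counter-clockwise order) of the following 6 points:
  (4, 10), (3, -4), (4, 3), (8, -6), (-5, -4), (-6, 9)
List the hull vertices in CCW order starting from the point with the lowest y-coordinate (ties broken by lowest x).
Hull (CCW) = [(8, -6), (4, 10), (-6, 9), (-5, -4)]

Graham scan procedure:
  1. Find the pivot p₀ = point with lowest y (tie → lowest x): (8, -6).
  2. Sort the remaining points by polar angle around p₀.
  3. Walk through sorted points, maintaining a stack; pop the top while the last three entries make a non-left turn (cross product ≤ 0).
  4. Final stack is the convex hull in CCW order: (8, -6), (4, 10), (-6, 9), (-5, -4).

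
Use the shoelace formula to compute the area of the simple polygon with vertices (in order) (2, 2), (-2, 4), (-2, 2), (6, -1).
Area = 10

Shoelace formula: Area = (1/2) |Σ_i (x_i · y_{i+1} − x_{i+1} · y_i)| (indices mod n). Compute each cross term:
  (2)(4) − (-2)(2) = 12
  (-2)(2) − (-2)(4) = 4
  (-2)(-1) − (6)(2) = -10
  (6)(2) − (2)(-1) = 14
Sum = 20, so (signed) Area = 20/2 = 10, |Area| = 10.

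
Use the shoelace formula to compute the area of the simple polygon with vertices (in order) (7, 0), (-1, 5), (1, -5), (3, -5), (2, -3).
Area = 67/2

Shoelace formula: Area = (1/2) |Σ_i (x_i · y_{i+1} − x_{i+1} · y_i)| (indices mod n). Compute each cross term:
  (7)(5) − (-1)(0) = 35
  (-1)(-5) − (1)(5) = 0
  (1)(-5) − (3)(-5) = 10
  (3)(-3) − (2)(-5) = 1
  (2)(0) − (7)(-3) = 21
Sum = 67, so (signed) Area = 67/2 = 67/2, |Area| = 67/2.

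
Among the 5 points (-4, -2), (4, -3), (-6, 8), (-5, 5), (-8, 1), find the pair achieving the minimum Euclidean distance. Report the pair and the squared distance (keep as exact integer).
Pair = ((-6, 8), (-5, 5)); squared distance = 10

Compute all C(5, 2) = 10 pairwise squared distances (x_i − x_j)² + (y_i − y_j)². The minimum is 10, attained by the pair ((-6, 8), (-5, 5)).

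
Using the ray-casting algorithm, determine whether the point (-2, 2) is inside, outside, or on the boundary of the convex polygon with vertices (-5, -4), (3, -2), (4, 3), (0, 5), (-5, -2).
The point (-2, 2) lies strictly inside the polygon

Cast a horizontal ray to the right from the query point and count how many polygon edges it crosses (each edge strictly once or zero times, handled with the usual half-open convention). 
Parity of crossings → odd ⇒ inside.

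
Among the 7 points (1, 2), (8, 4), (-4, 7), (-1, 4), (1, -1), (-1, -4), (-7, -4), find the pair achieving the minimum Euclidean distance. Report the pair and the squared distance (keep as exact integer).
Pair = ((1, 2), (-1, 4)); squared distance = 8

Compute all C(7, 2) = 21 pairwise squared distances (x_i − x_j)² + (y_i − y_j)². The minimum is 8, attained by the pair ((1, 2), (-1, 4)).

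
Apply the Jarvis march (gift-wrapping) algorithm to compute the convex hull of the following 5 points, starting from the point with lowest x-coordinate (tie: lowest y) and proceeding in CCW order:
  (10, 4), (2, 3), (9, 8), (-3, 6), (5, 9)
Hull (CCW) = [(-3, 6), (2, 3), (10, 4), (9, 8), (5, 9)]

Jarvis march: at each step, from the current hull vertex p, select the next vertex q as the point such that every other point lies strictly to the left of (or on) the directed line p → q. (Equivalently: for every other point r, the cross product (q − p) × (r − p) ≥ 0.)
Starting point (lowest x, tie lowest y): (-3, 6). Wrap until returning to start. Resulting hull: (-3, 6), (2, 3), (10, 4), (9, 8), (5, 9).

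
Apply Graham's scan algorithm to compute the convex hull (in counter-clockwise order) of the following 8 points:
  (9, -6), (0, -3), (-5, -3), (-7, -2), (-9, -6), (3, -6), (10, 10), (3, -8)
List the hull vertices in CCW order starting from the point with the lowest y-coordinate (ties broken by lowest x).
Hull (CCW) = [(3, -8), (9, -6), (10, 10), (-7, -2), (-9, -6)]

Graham scan procedure:
  1. Find the pivot p₀ = point with lowest y (tie → lowest x): (3, -8).
  2. Sort the remaining points by polar angle around p₀.
  3. Walk through sorted points, maintaining a stack; pop the top while the last three entries make a non-left turn (cross product ≤ 0).
  4. Final stack is the convex hull in CCW order: (3, -8), (9, -6), (10, 10), (-7, -2), (-9, -6).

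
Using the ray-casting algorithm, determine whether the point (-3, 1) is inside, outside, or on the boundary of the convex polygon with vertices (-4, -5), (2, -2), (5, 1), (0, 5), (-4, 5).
The point (-3, 1) lies strictly inside the polygon

Cast a horizontal ray to the right from the query point and count how many polygon edges it crosses (each edge strictly once or zero times, handled with the usual half-open convention). 
Parity of crossings → odd ⇒ inside.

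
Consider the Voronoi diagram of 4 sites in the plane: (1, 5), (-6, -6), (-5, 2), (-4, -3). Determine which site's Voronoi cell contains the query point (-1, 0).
Nearest site = (-4, -3)

The Voronoi cell of site s contains exactly those query points closer to s than to any other site. Compute squared distances from q = (-1, 0) to each site:
  (-4 − -1)² + (-3 − 0)² = 18
  (-5 − -1)² + (2 − 0)² = 20
  (1 − -1)² + (5 − 0)² = 29
  (-6 − -1)² + (-6 − 0)² = 61
Minimum is attained by (-4, -3), so q lies in its Voronoi cell.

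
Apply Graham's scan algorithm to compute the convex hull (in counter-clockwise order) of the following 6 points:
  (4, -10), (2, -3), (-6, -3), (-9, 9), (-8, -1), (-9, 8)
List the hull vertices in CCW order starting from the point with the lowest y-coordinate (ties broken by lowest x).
Hull (CCW) = [(4, -10), (2, -3), (-9, 9), (-9, 8), (-8, -1), (-6, -3)]

Graham scan procedure:
  1. Find the pivot p₀ = point with lowest y (tie → lowest x): (4, -10).
  2. Sort the remaining points by polar angle around p₀.
  3. Walk through sorted points, maintaining a stack; pop the top while the last three entries make a non-left turn (cross product ≤ 0).
  4. Final stack is the convex hull in CCW order: (4, -10), (2, -3), (-9, 9), (-9, 8), (-8, -1), (-6, -3).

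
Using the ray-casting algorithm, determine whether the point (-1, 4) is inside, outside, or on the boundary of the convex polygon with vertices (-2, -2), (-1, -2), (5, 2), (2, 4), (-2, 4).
The point (-1, 4) lies on the polygon boundary

Boundary check: the query satisfies the collinearity and bounding-box conditions for some polygon edge, so it lies exactly on the boundary.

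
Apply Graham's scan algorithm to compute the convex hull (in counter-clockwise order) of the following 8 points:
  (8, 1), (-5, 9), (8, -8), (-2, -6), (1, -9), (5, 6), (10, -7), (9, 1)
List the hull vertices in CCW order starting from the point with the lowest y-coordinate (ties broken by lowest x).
Hull (CCW) = [(1, -9), (8, -8), (10, -7), (9, 1), (5, 6), (-5, 9), (-2, -6)]

Graham scan procedure:
  1. Find the pivot p₀ = point with lowest y (tie → lowest x): (1, -9).
  2. Sort the remaining points by polar angle around p₀.
  3. Walk through sorted points, maintaining a stack; pop the top while the last three entries make a non-left turn (cross product ≤ 0).
  4. Final stack is the convex hull in CCW order: (1, -9), (8, -8), (10, -7), (9, 1), (5, 6), (-5, 9), (-2, -6).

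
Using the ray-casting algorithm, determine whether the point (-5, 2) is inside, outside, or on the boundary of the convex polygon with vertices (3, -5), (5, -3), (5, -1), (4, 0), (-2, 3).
The point (-5, 2) lies strictly outside the polygon

Cast a horizontal ray to the right from the query point and count how many polygon edges it crosses (each edge strictly once or zero times, handled with the usual half-open convention). 
Parity of crossings → even ⇒ outside.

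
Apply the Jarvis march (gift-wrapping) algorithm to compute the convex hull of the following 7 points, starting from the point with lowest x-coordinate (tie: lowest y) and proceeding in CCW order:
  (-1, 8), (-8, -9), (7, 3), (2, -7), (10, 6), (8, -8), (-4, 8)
Hull (CCW) = [(-8, -9), (8, -8), (10, 6), (-1, 8), (-4, 8)]

Jarvis march: at each step, from the current hull vertex p, select the next vertex q as the point such that every other point lies strictly to the left of (or on) the directed line p → q. (Equivalently: for every other point r, the cross product (q − p) × (r − p) ≥ 0.)
Starting point (lowest x, tie lowest y): (-8, -9). Wrap until returning to start. Resulting hull: (-8, -9), (8, -8), (10, 6), (-1, 8), (-4, 8).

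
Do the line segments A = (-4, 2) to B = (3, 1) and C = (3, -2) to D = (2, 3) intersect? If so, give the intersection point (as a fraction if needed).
Yes; intersection at (81/34, 37/34) (t = 31/34 on AB, s = 21/34 on CD)

Parametrize AB as A + t(B − A) = (-4 + 7 t, 2 + -1 t) and CD as C + s(D − C) = (3 + -1 s, -2 + 5 s). Solve the linear system for (t, s). Determinant = -34 ≠ 0, so a unique intersection of the containing lines exists. Solution: t = 31/34, s = 21/34 — both in [0, 1], so the segments cross. Intersection point: (81/34, 37/34).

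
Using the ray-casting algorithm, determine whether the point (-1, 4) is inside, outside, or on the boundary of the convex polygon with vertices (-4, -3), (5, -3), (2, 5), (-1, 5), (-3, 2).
The point (-1, 4) lies strictly inside the polygon

Cast a horizontal ray to the right from the query point and count how many polygon edges it crosses (each edge strictly once or zero times, handled with the usual half-open convention). 
Parity of crossings → odd ⇒ inside.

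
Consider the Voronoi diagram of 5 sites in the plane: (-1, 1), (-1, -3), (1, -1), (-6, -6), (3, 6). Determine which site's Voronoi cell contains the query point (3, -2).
Nearest site = (1, -1)

The Voronoi cell of site s contains exactly those query points closer to s than to any other site. Compute squared distances from q = (3, -2) to each site:
  (1 − 3)² + (-1 − -2)² = 5
  (-1 − 3)² + (-3 − -2)² = 17
  (-1 − 3)² + (1 − -2)² = 25
  (3 − 3)² + (6 − -2)² = 64
  (-6 − 3)² + (-6 − -2)² = 97
Minimum is attained by (1, -1), so q lies in its Voronoi cell.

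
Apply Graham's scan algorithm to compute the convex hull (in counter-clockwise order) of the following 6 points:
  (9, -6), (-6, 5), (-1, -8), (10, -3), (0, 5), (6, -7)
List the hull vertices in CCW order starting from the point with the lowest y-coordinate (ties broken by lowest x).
Hull (CCW) = [(-1, -8), (6, -7), (9, -6), (10, -3), (0, 5), (-6, 5)]

Graham scan procedure:
  1. Find the pivot p₀ = point with lowest y (tie → lowest x): (-1, -8).
  2. Sort the remaining points by polar angle around p₀.
  3. Walk through sorted points, maintaining a stack; pop the top while the last three entries make a non-left turn (cross product ≤ 0).
  4. Final stack is the convex hull in CCW order: (-1, -8), (6, -7), (9, -6), (10, -3), (0, 5), (-6, 5).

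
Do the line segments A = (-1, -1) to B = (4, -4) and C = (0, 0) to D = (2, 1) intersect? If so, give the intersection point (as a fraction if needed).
No (intersection of containing lines falls outside at least one segment)

Parametrize and solve: t = -1/11, s = -8/11. At least one of these is outside [0, 1], so the segments do not intersect.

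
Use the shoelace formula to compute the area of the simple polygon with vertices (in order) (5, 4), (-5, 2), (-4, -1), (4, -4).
Area = 99/2

Shoelace formula: Area = (1/2) |Σ_i (x_i · y_{i+1} − x_{i+1} · y_i)| (indices mod n). Compute each cross term:
  (5)(2) − (-5)(4) = 30
  (-5)(-1) − (-4)(2) = 13
  (-4)(-4) − (4)(-1) = 20
  (4)(4) − (5)(-4) = 36
Sum = 99, so (signed) Area = 99/2 = 99/2, |Area| = 99/2.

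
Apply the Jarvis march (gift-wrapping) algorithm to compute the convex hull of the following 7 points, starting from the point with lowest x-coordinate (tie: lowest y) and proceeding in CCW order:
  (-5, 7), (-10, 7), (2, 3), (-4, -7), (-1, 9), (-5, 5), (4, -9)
Hull (CCW) = [(-10, 7), (-4, -7), (4, -9), (2, 3), (-1, 9)]

Jarvis march: at each step, from the current hull vertex p, select the next vertex q as the point such that every other point lies strictly to the left of (or on) the directed line p → q. (Equivalently: for every other point r, the cross product (q − p) × (r − p) ≥ 0.)
Starting point (lowest x, tie lowest y): (-10, 7). Wrap until returning to start. Resulting hull: (-10, 7), (-4, -7), (4, -9), (2, 3), (-1, 9).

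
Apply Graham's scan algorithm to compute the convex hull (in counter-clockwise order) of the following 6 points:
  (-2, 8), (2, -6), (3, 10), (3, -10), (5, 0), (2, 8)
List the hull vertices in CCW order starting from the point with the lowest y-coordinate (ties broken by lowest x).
Hull (CCW) = [(3, -10), (5, 0), (3, 10), (-2, 8)]

Graham scan procedure:
  1. Find the pivot p₀ = point with lowest y (tie → lowest x): (3, -10).
  2. Sort the remaining points by polar angle around p₀.
  3. Walk through sorted points, maintaining a stack; pop the top while the last three entries make a non-left turn (cross product ≤ 0).
  4. Final stack is the convex hull in CCW order: (3, -10), (5, 0), (3, 10), (-2, 8).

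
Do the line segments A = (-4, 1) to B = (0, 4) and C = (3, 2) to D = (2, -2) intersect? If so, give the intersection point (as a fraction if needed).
No (intersection of containing lines falls outside at least one segment)

Parametrize and solve: t = 27/13, s = -17/13. At least one of these is outside [0, 1], so the segments do not intersect.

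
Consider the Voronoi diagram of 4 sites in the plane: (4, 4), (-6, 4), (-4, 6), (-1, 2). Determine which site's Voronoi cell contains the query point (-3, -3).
Nearest site = (-1, 2)

The Voronoi cell of site s contains exactly those query points closer to s than to any other site. Compute squared distances from q = (-3, -3) to each site:
  (-1 − -3)² + (2 − -3)² = 29
  (-6 − -3)² + (4 − -3)² = 58
  (-4 − -3)² + (6 − -3)² = 82
  (4 − -3)² + (4 − -3)² = 98
Minimum is attained by (-1, 2), so q lies in its Voronoi cell.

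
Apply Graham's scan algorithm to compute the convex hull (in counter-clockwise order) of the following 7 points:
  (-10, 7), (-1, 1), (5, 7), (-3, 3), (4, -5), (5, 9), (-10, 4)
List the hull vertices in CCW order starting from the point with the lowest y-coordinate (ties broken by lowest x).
Hull (CCW) = [(4, -5), (5, 7), (5, 9), (-10, 7), (-10, 4)]

Graham scan procedure:
  1. Find the pivot p₀ = point with lowest y (tie → lowest x): (4, -5).
  2. Sort the remaining points by polar angle around p₀.
  3. Walk through sorted points, maintaining a stack; pop the top while the last three entries make a non-left turn (cross product ≤ 0).
  4. Final stack is the convex hull in CCW order: (4, -5), (5, 7), (5, 9), (-10, 7), (-10, 4).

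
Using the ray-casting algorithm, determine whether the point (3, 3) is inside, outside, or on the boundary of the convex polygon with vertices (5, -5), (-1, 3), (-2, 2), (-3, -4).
The point (3, 3) lies strictly outside the polygon

Cast a horizontal ray to the right from the query point and count how many polygon edges it crosses (each edge strictly once or zero times, handled with the usual half-open convention). 
Parity of crossings → even ⇒ outside.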